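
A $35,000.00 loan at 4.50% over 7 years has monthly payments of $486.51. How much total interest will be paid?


Total paid over the life of the loan = PMT × n.
Total paid = $486.51 × 84 = $40,866.84
Total interest = total paid − principal = $40,866.84 − $35,000.00 = $5,866.84

Total interest = (PMT × n) - PV = $5,866.84


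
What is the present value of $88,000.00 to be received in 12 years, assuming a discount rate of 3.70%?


Present value formula: PV = FV / (1 + r)^t
PV = $88,000.00 / (1 + 0.037)^12
PV = $88,000.00 / 1.5464827
PV = $56,903.32

PV = FV / (1 + r)^t = $56,903.32


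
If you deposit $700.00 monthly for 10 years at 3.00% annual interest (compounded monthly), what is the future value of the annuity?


Future value of an ordinary annuity: FV = PMT × ((1 + r)^n − 1) / r
Monthly rate r = 0.03/12 = 0.0025, n = 120
FV = $700.00 × ((1 + 0.03/12)^120 − 1) / (0.03/12)
FV = $700.00 × 139.741419
FV = $97,818.99

FV = PMT × ((1+r)^n - 1)/r = $97,818.99


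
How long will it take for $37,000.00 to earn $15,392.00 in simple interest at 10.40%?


Rearrange the simple interest formula for t:
I = P × r × t  ⇒  t = I / (P × r)
t = $15,392.00 / ($37,000.00 × 0.104)
t = 4

t = I/(P×r) = 4 years


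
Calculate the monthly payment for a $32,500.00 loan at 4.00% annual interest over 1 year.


Loan payment formula: PMT = PV × r / (1 − (1 + r)^(−n))
Monthly rate r = 0.04/12 ≈ 0.00333333, n = 12 months
Denominator: 1 − (1 + 0.04/12)^(−12) = 0.03914665
PMT = $32,500.00 × (0.04/12) / 0.03914665
PMT = $2,767.37 per month

PMT = PV × r / (1-(1+r)^(-n)) = $2,767.37/month


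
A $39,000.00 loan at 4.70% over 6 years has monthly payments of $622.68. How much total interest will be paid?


Total paid over the life of the loan = PMT × n.
Total paid = $622.68 × 72 = $44,832.96
Total interest = total paid − principal = $44,832.96 − $39,000.00 = $5,832.96

Total interest = (PMT × n) - PV = $5,832.96


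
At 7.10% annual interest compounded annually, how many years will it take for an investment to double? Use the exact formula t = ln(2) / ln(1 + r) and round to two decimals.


Doubling condition: (1 + r)^t = 2
Take ln of both sides: t × ln(1 + r) = ln(2)
t = ln(2) / ln(1 + r)
t = 0.693147 / 0.068593
t = 10.11

t = ln(2) / ln(1 + r) = 10.11 years


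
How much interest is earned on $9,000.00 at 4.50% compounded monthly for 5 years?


Compound interest earned = final amount − principal.
A = P(1 + r/n)^(nt) = $9,000.00 × (1 + 0.045/12)^(12 × 5) = $11,266.16
Interest = A − P = $11,266.16 − $9,000.00 = $2,266.16

Interest = A - P = $2,266.16


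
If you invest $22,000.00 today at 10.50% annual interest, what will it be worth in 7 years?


Future value formula: FV = PV × (1 + r)^t
FV = $22,000.00 × (1 + 0.105)^7
FV = $22,000.00 × 2.0115737
FV = $44,254.62

FV = PV × (1 + r)^t = $44,254.62


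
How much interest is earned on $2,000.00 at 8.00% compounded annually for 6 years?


Compound interest earned = final amount − principal.
A = P(1 + r/n)^(nt) = $2,000.00 × (1 + 0.08/1)^(1 × 6) = $3,173.75
Interest = A − P = $3,173.75 − $2,000.00 = $1,173.75

Interest = A - P = $1,173.75


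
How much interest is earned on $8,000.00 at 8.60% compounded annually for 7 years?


Compound interest earned = final amount − principal.
A = P(1 + r/n)^(nt) = $8,000.00 × (1 + 0.086/1)^(1 × 7) = $14,252.75
Interest = A − P = $14,252.75 − $8,000.00 = $6,252.75

Interest = A - P = $6,252.75


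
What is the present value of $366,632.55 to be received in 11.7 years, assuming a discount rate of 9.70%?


Present value formula: PV = FV / (1 + r)^t
PV = $366,632.55 / (1 + 0.097)^11.7
PV = $366,632.55 / 2.95404796
PV = $124,111.92

PV = FV / (1 + r)^t = $124,111.92


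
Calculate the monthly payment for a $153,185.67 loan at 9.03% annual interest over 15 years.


Loan payment formula: PMT = PV × r / (1 − (1 + r)^(−n))
Monthly rate r = 0.0903/12 = 0.007525, n = 180 months
Denominator: 1 − (1 + 0.0903/12)^(−180) = 0.740612
PMT = $153,185.67 × (0.0903/12) / 0.740612
PMT = $1,556.45 per month

PMT = PV × r / (1-(1+r)^(-n)) = $1,556.45/month


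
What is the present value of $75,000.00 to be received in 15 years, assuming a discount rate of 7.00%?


Present value formula: PV = FV / (1 + r)^t
PV = $75,000.00 / (1 + 0.07)^15
PV = $75,000.00 / 2.759032
PV = $27,183.45

PV = FV / (1 + r)^t = $27,183.45


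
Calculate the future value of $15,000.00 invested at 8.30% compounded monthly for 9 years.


Compound interest formula: A = P(1 + r/n)^(nt)
A = $15,000.00 × (1 + 0.083/12)^(12 × 9)
Growth factor: (1 + 0.083/12)^108 = 2.105238
A = $15,000.00 × 2.105238
A = $31,578.57

A = P(1 + r/n)^(nt) = $31,578.57


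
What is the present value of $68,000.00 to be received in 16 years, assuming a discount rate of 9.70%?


Present value formula: PV = FV / (1 + r)^t
PV = $68,000.00 / (1 + 0.097)^16
PV = $68,000.00 / 4.398515
PV = $15,459.76

PV = FV / (1 + r)^t = $15,459.76


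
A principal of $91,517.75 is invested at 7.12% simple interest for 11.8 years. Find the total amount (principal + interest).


Total amount formula: A = P(1 + rt) = P + P·r·t
Interest: I = P × r × t = $91,517.75 × 0.0712 × 11.8 = $76,889.55
A = P + I = $91,517.75 + $76,889.55 = $168,407.30

A = P + I = P(1 + rt) = $168,407.30


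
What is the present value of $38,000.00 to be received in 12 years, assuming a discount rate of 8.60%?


Present value formula: PV = FV / (1 + r)^t
PV = $38,000.00 / (1 + 0.086)^12
PV = $38,000.00 / 2.691274
PV = $14,119.71

PV = FV / (1 + r)^t = $14,119.71


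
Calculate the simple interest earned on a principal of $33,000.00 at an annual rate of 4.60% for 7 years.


Simple interest formula: I = P × r × t
I = $33,000.00 × 0.046 × 7
I = $10,626.00

I = P × r × t = $10,626.00


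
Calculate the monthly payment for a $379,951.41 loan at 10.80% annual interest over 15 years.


Loan payment formula: PMT = PV × r / (1 − (1 + r)^(−n))
Monthly rate r = 0.108/12 = 0.009, n = 180 months
Denominator: 1 − (1 + 0.108/12)^(−180) = 0.800662
PMT = $379,951.41 × (0.108/12) / 0.800662
PMT = $4,270.92 per month

PMT = PV × r / (1-(1+r)^(-n)) = $4,270.92/month


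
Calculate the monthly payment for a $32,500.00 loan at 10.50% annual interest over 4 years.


Loan payment formula: PMT = PV × r / (1 − (1 + r)^(−n))
Monthly rate r = 0.105/12 = 0.00875, n = 48 months
Denominator: 1 − (1 + 0.105/12)^(−48) = 0.341752
PMT = $32,500.00 × (0.105/12) / 0.341752
PMT = $832.11 per month

PMT = PV × r / (1-(1+r)^(-n)) = $832.11/month


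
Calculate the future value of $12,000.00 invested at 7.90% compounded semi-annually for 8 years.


Compound interest formula: A = P(1 + r/n)^(nt)
A = $12,000.00 × (1 + 0.079/2)^(2 × 8)
Growth factor: (1 + 0.079/2)^16 = 1.858626
A = $12,000.00 × 1.858626
A = $22,303.51

A = P(1 + r/n)^(nt) = $22,303.51


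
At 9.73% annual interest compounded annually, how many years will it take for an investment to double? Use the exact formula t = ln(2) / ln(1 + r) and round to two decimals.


Doubling condition: (1 + r)^t = 2
Take ln of both sides: t × ln(1 + r) = ln(2)
t = ln(2) / ln(1 + r)
t = 0.693147 / 0.0928526
t = 7.47

t = ln(2) / ln(1 + r) = 7.47 years


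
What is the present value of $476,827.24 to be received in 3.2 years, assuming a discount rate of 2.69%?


Present value formula: PV = FV / (1 + r)^t
PV = $476,827.24 / (1 + 0.0269)^3.2
PV = $476,827.24 / 1.08865455
PV = $437,996.83

PV = FV / (1 + r)^t = $437,996.83


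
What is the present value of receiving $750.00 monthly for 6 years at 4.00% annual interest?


Present value of an ordinary annuity: PV = PMT × (1 − (1 + r)^(−n)) / r
Monthly rate r = 0.04/12 ≈ 0.00333333, n = 72
PV = $750.00 × (1 − (1 + 0.04/12)^(−72)) / (0.04/12)
PV = $750.00 × 63.917437
PV = $47,938.08

PV = PMT × (1-(1+r)^(-n))/r = $47,938.08


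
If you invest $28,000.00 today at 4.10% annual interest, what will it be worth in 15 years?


Future value formula: FV = PV × (1 + r)^t
FV = $28,000.00 × (1 + 0.041)^15
FV = $28,000.00 × 1.8270942
FV = $51,158.64

FV = PV × (1 + r)^t = $51,158.64


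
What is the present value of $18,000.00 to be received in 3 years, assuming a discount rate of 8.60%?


Present value formula: PV = FV / (1 + r)^t
PV = $18,000.00 / (1 + 0.086)^3
PV = $18,000.00 / 1.280824
PV = $14,053.45

PV = FV / (1 + r)^t = $14,053.45


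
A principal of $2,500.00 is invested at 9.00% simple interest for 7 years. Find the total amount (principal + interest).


Total amount formula: A = P(1 + rt) = P + P·r·t
Interest: I = P × r × t = $2,500.00 × 0.09 × 7 = $1,575.00
A = P + I = $2,500.00 + $1,575.00 = $4,075.00

A = P + I = P(1 + rt) = $4,075.00


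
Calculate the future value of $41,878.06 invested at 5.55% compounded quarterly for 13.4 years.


Compound interest formula: A = P(1 + r/n)^(nt)
A = $41,878.06 × (1 + 0.0555/4)^(4 × 13.4)
Growth factor: (1 + 0.0555/4)^53.6 = 2.0929778
A = $41,878.06 × 2.0929778
A = $87,649.85

A = P(1 + r/n)^(nt) = $87,649.85


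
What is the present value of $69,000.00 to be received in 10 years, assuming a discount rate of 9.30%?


Present value formula: PV = FV / (1 + r)^t
PV = $69,000.00 / (1 + 0.093)^10
PV = $69,000.00 / 2.4333334
PV = $28,356.16

PV = FV / (1 + r)^t = $28,356.16


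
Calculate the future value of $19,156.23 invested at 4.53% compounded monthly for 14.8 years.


Compound interest formula: A = P(1 + r/n)^(nt)
A = $19,156.23 × (1 + 0.0453/12)^(12 × 14.8)
Growth factor: (1 + 0.0453/12)^177.6 = 1.952631
A = $19,156.23 × 1.952631
A = $37,405.05

A = P(1 + r/n)^(nt) = $37,405.05


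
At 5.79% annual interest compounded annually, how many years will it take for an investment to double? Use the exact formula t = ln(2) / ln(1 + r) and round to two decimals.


Doubling condition: (1 + r)^t = 2
Take ln of both sides: t × ln(1 + r) = ln(2)
t = ln(2) / ln(1 + r)
t = 0.693147 / 0.056286
t = 12.31

t = ln(2) / ln(1 + r) = 12.31 years


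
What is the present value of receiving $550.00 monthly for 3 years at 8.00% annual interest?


Present value of an ordinary annuity: PV = PMT × (1 − (1 + r)^(−n)) / r
Monthly rate r = 0.08/12 ≈ 0.00666667, n = 36
PV = $550.00 × (1 − (1 + 0.08/12)^(−36)) / (0.08/12)
PV = $550.00 × 31.911806
PV = $17,551.49

PV = PMT × (1-(1+r)^(-n))/r = $17,551.49


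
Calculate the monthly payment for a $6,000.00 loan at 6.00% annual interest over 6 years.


Loan payment formula: PMT = PV × r / (1 − (1 + r)^(−n))
Monthly rate r = 0.06/12 = 0.005, n = 72 months
Denominator: 1 − (1 + 0.06/12)^(−72) = 0.301698
PMT = $6,000.00 × (0.06/12) / 0.301698
PMT = $99.44 per month

PMT = PV × r / (1-(1+r)^(-n)) = $99.44/month


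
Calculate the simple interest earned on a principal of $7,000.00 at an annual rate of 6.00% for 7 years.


Simple interest formula: I = P × r × t
I = $7,000.00 × 0.06 × 7
I = $2,940.00

I = P × r × t = $2,940.00


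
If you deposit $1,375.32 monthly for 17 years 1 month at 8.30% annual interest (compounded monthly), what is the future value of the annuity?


Future value of an ordinary annuity: FV = PMT × ((1 + r)^n − 1) / r
Monthly rate r = 0.083/12 ≈ 0.00691667, n = 205
FV = $1,375.32 × ((1 + 0.083/12)^205 − 1) / (0.083/12)
FV = $1,375.32 × 449.408342
FV = $618,080.28

FV = PMT × ((1+r)^n - 1)/r = $618,080.28


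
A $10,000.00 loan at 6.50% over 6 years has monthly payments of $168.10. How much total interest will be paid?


Total paid over the life of the loan = PMT × n.
Total paid = $168.10 × 72 = $12,103.20
Total interest = total paid − principal = $12,103.20 − $10,000.00 = $2,103.20

Total interest = (PMT × n) - PV = $2,103.20


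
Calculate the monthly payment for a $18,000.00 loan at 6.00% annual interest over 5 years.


Loan payment formula: PMT = PV × r / (1 − (1 + r)^(−n))
Monthly rate r = 0.06/12 = 0.005, n = 60 months
Denominator: 1 − (1 + 0.06/12)^(−60) = 0.258628
PMT = $18,000.00 × (0.06/12) / 0.258628
PMT = $347.99 per month

PMT = PV × r / (1-(1+r)^(-n)) = $347.99/month


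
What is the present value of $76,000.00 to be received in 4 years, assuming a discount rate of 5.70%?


Present value formula: PV = FV / (1 + r)^t
PV = $76,000.00 / (1 + 0.057)^4
PV = $76,000.00 / 1.2482453
PV = $60,885.47

PV = FV / (1 + r)^t = $60,885.47


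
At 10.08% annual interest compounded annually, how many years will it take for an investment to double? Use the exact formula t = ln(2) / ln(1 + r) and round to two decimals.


Doubling condition: (1 + r)^t = 2
Take ln of both sides: t × ln(1 + r) = ln(2)
t = ln(2) / ln(1 + r)
t = 0.693147 / 0.096037
t = 7.22

t = ln(2) / ln(1 + r) = 7.22 years


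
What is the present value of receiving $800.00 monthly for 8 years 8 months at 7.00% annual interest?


Present value of an ordinary annuity: PV = PMT × (1 − (1 + r)^(−n)) / r
Monthly rate r = 0.07/12 ≈ 0.00583333, n = 104
PV = $800.00 × (1 − (1 + 0.07/12)^(−104)) / (0.07/12)
PV = $800.00 × 77.806832
PV = $62,245.47

PV = PMT × (1-(1+r)^(-n))/r = $62,245.47


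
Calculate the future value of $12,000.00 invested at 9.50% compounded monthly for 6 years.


Compound interest formula: A = P(1 + r/n)^(nt)
A = $12,000.00 × (1 + 0.095/12)^(12 × 6)
Growth factor: (1 + 0.095/12)^72 = 1.7643028
A = $12,000.00 × 1.7643028
A = $21,171.63

A = P(1 + r/n)^(nt) = $21,171.63


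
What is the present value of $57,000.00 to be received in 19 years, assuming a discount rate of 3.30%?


Present value formula: PV = FV / (1 + r)^t
PV = $57,000.00 / (1 + 0.033)^19
PV = $57,000.00 / 1.853131
PV = $30,758.75

PV = FV / (1 + r)^t = $30,758.75


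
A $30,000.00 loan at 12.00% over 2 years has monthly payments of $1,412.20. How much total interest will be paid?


Total paid over the life of the loan = PMT × n.
Total paid = $1,412.20 × 24 = $33,892.80
Total interest = total paid − principal = $33,892.80 − $30,000.00 = $3,892.80

Total interest = (PMT × n) - PV = $3,892.80


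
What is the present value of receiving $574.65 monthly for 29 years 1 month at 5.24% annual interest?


Present value of an ordinary annuity: PV = PMT × (1 − (1 + r)^(−n)) / r
Monthly rate r = 0.0524/12 ≈ 0.00436667, n = 349
PV = $574.65 × (1 − (1 + 0.0524/12)^(−349)) / (0.0524/12)
PV = $574.65 × 178.953437
PV = $102,835.59

PV = PMT × (1-(1+r)^(-n))/r = $102,835.59


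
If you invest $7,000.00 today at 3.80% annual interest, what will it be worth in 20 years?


Future value formula: FV = PV × (1 + r)^t
FV = $7,000.00 × (1 + 0.038)^20
FV = $7,000.00 × 2.108371
FV = $14,758.60

FV = PV × (1 + r)^t = $14,758.60


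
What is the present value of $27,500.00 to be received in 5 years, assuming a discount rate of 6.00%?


Present value formula: PV = FV / (1 + r)^t
PV = $27,500.00 / (1 + 0.06)^5
PV = $27,500.00 / 1.3382256
PV = $20,549.60

PV = FV / (1 + r)^t = $20,549.60


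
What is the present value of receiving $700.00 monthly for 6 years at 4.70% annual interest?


Present value of an ordinary annuity: PV = PMT × (1 − (1 + r)^(−n)) / r
Monthly rate r = 0.047/12 ≈ 0.00391667, n = 72
PV = $700.00 × (1 − (1 + 0.047/12)^(−72)) / (0.047/12)
PV = $700.00 × 62.632529
PV = $43,842.77

PV = PMT × (1-(1+r)^(-n))/r = $43,842.77


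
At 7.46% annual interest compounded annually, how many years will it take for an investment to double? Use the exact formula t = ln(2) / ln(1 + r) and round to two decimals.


Doubling condition: (1 + r)^t = 2
Take ln of both sides: t × ln(1 + r) = ln(2)
t = ln(2) / ln(1 + r)
t = 0.693147 / 0.071948
t = 9.63

t = ln(2) / ln(1 + r) = 9.63 years


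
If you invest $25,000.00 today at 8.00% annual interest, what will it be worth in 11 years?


Future value formula: FV = PV × (1 + r)^t
FV = $25,000.00 × (1 + 0.08)^11
FV = $25,000.00 × 2.331638997
FV = $58,290.97

FV = PV × (1 + r)^t = $58,290.97


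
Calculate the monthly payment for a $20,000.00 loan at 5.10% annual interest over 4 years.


Loan payment formula: PMT = PV × r / (1 − (1 + r)^(−n))
Monthly rate r = 0.051/12 = 0.00425, n = 48 months
Denominator: 1 − (1 + 0.051/12)^(−48) = 0.184185
PMT = $20,000.00 × (0.051/12) / 0.184185
PMT = $461.49 per month

PMT = PV × r / (1-(1+r)^(-n)) = $461.49/month


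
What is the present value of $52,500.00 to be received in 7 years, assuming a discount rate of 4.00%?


Present value formula: PV = FV / (1 + r)^t
PV = $52,500.00 / (1 + 0.04)^7
PV = $52,500.00 / 1.31593178
PV = $39,895.69

PV = FV / (1 + r)^t = $39,895.69


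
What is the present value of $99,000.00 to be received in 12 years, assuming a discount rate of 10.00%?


Present value formula: PV = FV / (1 + r)^t
PV = $99,000.00 / (1 + 0.1)^12
PV = $99,000.00 / 3.138428
PV = $31,544.45

PV = FV / (1 + r)^t = $31,544.45


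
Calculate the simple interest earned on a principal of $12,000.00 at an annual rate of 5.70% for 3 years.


Simple interest formula: I = P × r × t
I = $12,000.00 × 0.057 × 3
I = $2,052.00

I = P × r × t = $2,052.00


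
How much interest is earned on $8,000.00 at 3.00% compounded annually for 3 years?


Compound interest earned = final amount − principal.
A = P(1 + r/n)^(nt) = $8,000.00 × (1 + 0.03/1)^(1 × 3) = $8,741.82
Interest = A − P = $8,741.82 − $8,000.00 = $741.82

Interest = A - P = $741.82


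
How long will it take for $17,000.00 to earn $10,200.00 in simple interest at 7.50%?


Rearrange the simple interest formula for t:
I = P × r × t  ⇒  t = I / (P × r)
t = $10,200.00 / ($17,000.00 × 0.075)
t = 8

t = I/(P×r) = 8 years


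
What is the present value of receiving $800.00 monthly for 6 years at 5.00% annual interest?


Present value of an ordinary annuity: PV = PMT × (1 − (1 + r)^(−n)) / r
Monthly rate r = 0.05/12 ≈ 0.00416667, n = 72
PV = $800.00 × (1 − (1 + 0.05/12)^(−72)) / (0.05/12)
PV = $800.00 × 62.092777
PV = $49,674.22

PV = PMT × (1-(1+r)^(-n))/r = $49,674.22


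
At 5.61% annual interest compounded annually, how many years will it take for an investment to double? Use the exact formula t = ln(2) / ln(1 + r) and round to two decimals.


Doubling condition: (1 + r)^t = 2
Take ln of both sides: t × ln(1 + r) = ln(2)
t = ln(2) / ln(1 + r)
t = 0.693147 / 0.054583
t = 12.70

t = ln(2) / ln(1 + r) = 12.70 years


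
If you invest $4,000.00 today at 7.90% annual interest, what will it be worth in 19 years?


Future value formula: FV = PV × (1 + r)^t
FV = $4,000.00 × (1 + 0.079)^19
FV = $4,000.00 × 4.240406
FV = $16,961.62

FV = PV × (1 + r)^t = $16,961.62


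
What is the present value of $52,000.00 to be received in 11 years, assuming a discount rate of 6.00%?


Present value formula: PV = FV / (1 + r)^t
PV = $52,000.00 / (1 + 0.06)^11
PV = $52,000.00 / 1.8982986
PV = $27,392.95

PV = FV / (1 + r)^t = $27,392.95


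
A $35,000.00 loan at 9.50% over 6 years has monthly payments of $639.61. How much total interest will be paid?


Total paid over the life of the loan = PMT × n.
Total paid = $639.61 × 72 = $46,051.92
Total interest = total paid − principal = $46,051.92 − $35,000.00 = $11,051.92

Total interest = (PMT × n) - PV = $11,051.92


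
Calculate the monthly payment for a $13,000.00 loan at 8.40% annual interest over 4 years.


Loan payment formula: PMT = PV × r / (1 − (1 + r)^(−n))
Monthly rate r = 0.084/12 = 0.007, n = 48 months
Denominator: 1 − (1 + 0.084/12)^(−48) = 0.284540
PMT = $13,000.00 × (0.084/12) / 0.284540
PMT = $319.81 per month

PMT = PV × r / (1-(1+r)^(-n)) = $319.81/month


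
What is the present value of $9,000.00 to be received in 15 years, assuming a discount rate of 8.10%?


Present value formula: PV = FV / (1 + r)^t
PV = $9,000.00 / (1 + 0.081)^15
PV = $9,000.00 / 3.216514
PV = $2,798.06

PV = FV / (1 + r)^t = $2,798.06


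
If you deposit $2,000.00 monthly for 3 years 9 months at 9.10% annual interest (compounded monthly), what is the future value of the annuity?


Future value of an ordinary annuity: FV = PMT × ((1 + r)^n − 1) / r
Monthly rate r = 0.091/12 ≈ 0.00758333, n = 45
FV = $2,000.00 × ((1 + 0.091/12)^45 − 1) / (0.091/12)
FV = $2,000.00 × 53.392753
FV = $106,785.51

FV = PMT × ((1+r)^n - 1)/r = $106,785.51


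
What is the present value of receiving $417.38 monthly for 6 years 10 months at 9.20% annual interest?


Present value of an ordinary annuity: PV = PMT × (1 − (1 + r)^(−n)) / r
Monthly rate r = 0.092/12 ≈ 0.00766667, n = 82
PV = $417.38 × (1 − (1 + 0.092/12)^(−82)) / (0.092/12)
PV = $417.38 × 60.706617
PV = $25,337.73

PV = PMT × (1-(1+r)^(-n))/r = $25,337.73


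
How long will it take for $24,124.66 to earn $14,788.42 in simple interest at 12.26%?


Rearrange the simple interest formula for t:
I = P × r × t  ⇒  t = I / (P × r)
t = $14,788.42 / ($24,124.66 × 0.1226)
t = 5

t = I/(P×r) = 5 years


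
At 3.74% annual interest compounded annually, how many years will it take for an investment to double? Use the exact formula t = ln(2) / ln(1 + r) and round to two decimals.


Doubling condition: (1 + r)^t = 2
Take ln of both sides: t × ln(1 + r) = ln(2)
t = ln(2) / ln(1 + r)
t = 0.693147 / 0.036718
t = 18.88

t = ln(2) / ln(1 + r) = 18.88 years


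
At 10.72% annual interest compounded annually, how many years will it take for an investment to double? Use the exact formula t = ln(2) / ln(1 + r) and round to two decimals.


Doubling condition: (1 + r)^t = 2
Take ln of both sides: t × ln(1 + r) = ln(2)
t = ln(2) / ln(1 + r)
t = 0.693147 / 0.101834
t = 6.81

t = ln(2) / ln(1 + r) = 6.81 years


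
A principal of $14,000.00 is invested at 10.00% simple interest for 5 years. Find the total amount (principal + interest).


Total amount formula: A = P(1 + rt) = P + P·r·t
Interest: I = P × r × t = $14,000.00 × 0.1 × 5 = $7,000.00
A = P + I = $14,000.00 + $7,000.00 = $21,000.00

A = P + I = P(1 + rt) = $21,000.00


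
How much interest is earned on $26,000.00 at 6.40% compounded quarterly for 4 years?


Compound interest earned = final amount − principal.
A = P(1 + r/n)^(nt) = $26,000.00 × (1 + 0.064/4)^(4 × 4) = $33,517.58
Interest = A − P = $33,517.58 − $26,000.00 = $7,517.58

Interest = A - P = $7,517.58


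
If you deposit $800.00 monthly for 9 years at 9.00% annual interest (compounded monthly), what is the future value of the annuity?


Future value of an ordinary annuity: FV = PMT × ((1 + r)^n − 1) / r
Monthly rate r = 0.09/12 = 0.0075, n = 108
FV = $800.00 × ((1 + 0.09/12)^108 − 1) / (0.09/12)
FV = $800.00 × 165.483223
FV = $132,386.58

FV = PMT × ((1+r)^n - 1)/r = $132,386.58


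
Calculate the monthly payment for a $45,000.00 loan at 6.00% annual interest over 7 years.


Loan payment formula: PMT = PV × r / (1 − (1 + r)^(−n))
Monthly rate r = 0.06/12 = 0.005, n = 84 months
Denominator: 1 − (1 + 0.06/12)^(−84) = 0.3422652
PMT = $45,000.00 × (0.06/12) / 0.3422652
PMT = $657.38 per month

PMT = PV × r / (1-(1+r)^(-n)) = $657.38/month


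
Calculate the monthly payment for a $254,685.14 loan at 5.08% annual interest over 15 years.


Loan payment formula: PMT = PV × r / (1 − (1 + r)^(−n))
Monthly rate r = 0.0508/12 ≈ 0.00423333, n = 180 months
Denominator: 1 − (1 + 0.0508/12)^(−180) = 0.532517
PMT = $254,685.14 × (0.0508/12) / 0.532517
PMT = $2,024.66 per month

PMT = PV × r / (1-(1+r)^(-n)) = $2,024.66/month


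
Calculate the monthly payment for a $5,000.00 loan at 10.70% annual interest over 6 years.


Loan payment formula: PMT = PV × r / (1 − (1 + r)^(−n))
Monthly rate r = 0.107/12 ≈ 0.00891667, n = 72 months
Denominator: 1 − (1 + 0.107/12)^(−72) = 0.472262
PMT = $5,000.00 × (0.107/12) / 0.472262
PMT = $94.40 per month

PMT = PV × r / (1-(1+r)^(-n)) = $94.40/month


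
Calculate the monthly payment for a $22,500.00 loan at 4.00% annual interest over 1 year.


Loan payment formula: PMT = PV × r / (1 − (1 + r)^(−n))
Monthly rate r = 0.04/12 ≈ 0.00333333, n = 12 months
Denominator: 1 − (1 + 0.04/12)^(−12) = 0.03914665
PMT = $22,500.00 × (0.04/12) / 0.03914665
PMT = $1,915.87 per month

PMT = PV × r / (1-(1+r)^(-n)) = $1,915.87/month


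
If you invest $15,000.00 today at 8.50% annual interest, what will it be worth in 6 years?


Future value formula: FV = PV × (1 + r)^t
FV = $15,000.00 × (1 + 0.085)^6
FV = $15,000.00 × 1.6314675
FV = $24,472.01

FV = PV × (1 + r)^t = $24,472.01


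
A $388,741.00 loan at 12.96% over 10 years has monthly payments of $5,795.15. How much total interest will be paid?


Total paid over the life of the loan = PMT × n.
Total paid = $5,795.15 × 120 = $695,418.00
Total interest = total paid − principal = $695,418.00 − $388,741.00 = $306,677.00

Total interest = (PMT × n) - PV = $306,677.00


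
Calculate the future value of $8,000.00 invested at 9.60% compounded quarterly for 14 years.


Compound interest formula: A = P(1 + r/n)^(nt)
A = $8,000.00 × (1 + 0.096/4)^(4 × 14)
Growth factor: (1 + 0.096/4)^56 = 3.773962
A = $8,000.00 × 3.773962
A = $30,191.70

A = P(1 + r/n)^(nt) = $30,191.70


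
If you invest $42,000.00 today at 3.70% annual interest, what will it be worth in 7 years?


Future value formula: FV = PV × (1 + r)^t
FV = $42,000.00 × (1 + 0.037)^7
FV = $42,000.00 × 1.2895889
FV = $54,162.73

FV = PV × (1 + r)^t = $54,162.73


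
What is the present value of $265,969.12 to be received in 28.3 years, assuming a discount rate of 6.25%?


Present value formula: PV = FV / (1 + r)^t
PV = $265,969.12 / (1 + 0.0625)^28.3
PV = $265,969.12 / 5.5604375
PV = $47,832.41

PV = FV / (1 + r)^t = $47,832.41


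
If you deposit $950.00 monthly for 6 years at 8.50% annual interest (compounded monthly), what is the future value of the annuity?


Future value of an ordinary annuity: FV = PMT × ((1 + r)^n − 1) / r
Monthly rate r = 0.085/12 ≈ 0.00708333, n = 72
FV = $950.00 × ((1 + 0.085/12)^72 − 1) / (0.085/12)
FV = $950.00 × 93.501188
FV = $88,826.13

FV = PMT × ((1+r)^n - 1)/r = $88,826.13


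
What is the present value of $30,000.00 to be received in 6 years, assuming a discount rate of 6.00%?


Present value formula: PV = FV / (1 + r)^t
PV = $30,000.00 / (1 + 0.06)^6
PV = $30,000.00 / 1.418519
PV = $21,148.82

PV = FV / (1 + r)^t = $21,148.82


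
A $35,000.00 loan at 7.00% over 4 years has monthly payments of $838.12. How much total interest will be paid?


Total paid over the life of the loan = PMT × n.
Total paid = $838.12 × 48 = $40,229.76
Total interest = total paid − principal = $40,229.76 − $35,000.00 = $5,229.76

Total interest = (PMT × n) - PV = $5,229.76


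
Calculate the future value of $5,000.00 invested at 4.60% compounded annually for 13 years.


Compound interest formula: A = P(1 + r/n)^(nt)
A = $5,000.00 × (1 + 0.046/1)^(1 × 13)
Growth factor: (1 + 0.046/1)^13 = 1.794370
A = $5,000.00 × 1.794370
A = $8,971.85

A = P(1 + r/n)^(nt) = $8,971.85


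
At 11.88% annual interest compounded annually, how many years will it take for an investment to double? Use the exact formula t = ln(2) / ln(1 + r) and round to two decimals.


Doubling condition: (1 + r)^t = 2
Take ln of both sides: t × ln(1 + r) = ln(2)
t = ln(2) / ln(1 + r)
t = 0.693147 / 0.112257
t = 6.17

t = ln(2) / ln(1 + r) = 6.17 years


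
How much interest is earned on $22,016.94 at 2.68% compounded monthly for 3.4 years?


Compound interest earned = final amount − principal.
A = P(1 + r/n)^(nt) = $22,016.94 × (1 + 0.0268/12)^(12 × 3.4) = $24,114.92
Interest = A − P = $24,114.92 − $22,016.94 = $2,097.98

Interest = A - P = $2,097.98


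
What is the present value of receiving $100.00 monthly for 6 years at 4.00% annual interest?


Present value of an ordinary annuity: PV = PMT × (1 − (1 + r)^(−n)) / r
Monthly rate r = 0.04/12 ≈ 0.00333333, n = 72
PV = $100.00 × (1 − (1 + 0.04/12)^(−72)) / (0.04/12)
PV = $100.00 × 63.917437
PV = $6,391.74

PV = PMT × (1-(1+r)^(-n))/r = $6,391.74


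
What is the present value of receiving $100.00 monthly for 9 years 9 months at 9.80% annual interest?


Present value of an ordinary annuity: PV = PMT × (1 − (1 + r)^(−n)) / r
Monthly rate r = 0.098/12 ≈ 0.00816667, n = 117
PV = $100.00 × (1 − (1 + 0.098/12)^(−117)) / (0.098/12)
PV = $100.00 × 75.169566
PV = $7,516.96

PV = PMT × (1-(1+r)^(-n))/r = $7,516.96


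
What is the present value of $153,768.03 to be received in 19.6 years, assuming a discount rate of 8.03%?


Present value formula: PV = FV / (1 + r)^t
PV = $153,768.03 / (1 + 0.0803)^19.6
PV = $153,768.03 / 4.5443291
PV = $33,837.34

PV = FV / (1 + r)^t = $33,837.34


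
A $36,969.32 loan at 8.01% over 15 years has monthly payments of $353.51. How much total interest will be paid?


Total paid over the life of the loan = PMT × n.
Total paid = $353.51 × 180 = $63,631.80
Total interest = total paid − principal = $63,631.80 − $36,969.32 = $26,662.48

Total interest = (PMT × n) - PV = $26,662.48


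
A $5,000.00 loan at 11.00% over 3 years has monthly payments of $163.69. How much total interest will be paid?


Total paid over the life of the loan = PMT × n.
Total paid = $163.69 × 36 = $5,892.84
Total interest = total paid − principal = $5,892.84 − $5,000.00 = $892.84

Total interest = (PMT × n) - PV = $892.84


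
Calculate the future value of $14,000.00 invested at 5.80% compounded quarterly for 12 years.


Compound interest formula: A = P(1 + r/n)^(nt)
A = $14,000.00 × (1 + 0.058/4)^(4 × 12)
Growth factor: (1 + 0.058/4)^48 = 1.995715
A = $14,000.00 × 1.995715
A = $27,940.01

A = P(1 + r/n)^(nt) = $27,940.01


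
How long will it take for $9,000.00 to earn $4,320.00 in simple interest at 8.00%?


Rearrange the simple interest formula for t:
I = P × r × t  ⇒  t = I / (P × r)
t = $4,320.00 / ($9,000.00 × 0.08)
t = 6

t = I/(P×r) = 6 years


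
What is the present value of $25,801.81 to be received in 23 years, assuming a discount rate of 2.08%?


Present value formula: PV = FV / (1 + r)^t
PV = $25,801.81 / (1 + 0.0208)^23
PV = $25,801.81 / 1.605592
PV = $16,069.97

PV = FV / (1 + r)^t = $16,069.97


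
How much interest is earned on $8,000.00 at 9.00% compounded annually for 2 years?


Compound interest earned = final amount − principal.
A = P(1 + r/n)^(nt) = $8,000.00 × (1 + 0.09/1)^(1 × 2) = $9,504.80
Interest = A − P = $9,504.80 − $8,000.00 = $1,504.80

Interest = A - P = $1,504.80


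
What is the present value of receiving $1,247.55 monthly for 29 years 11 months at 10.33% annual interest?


Present value of an ordinary annuity: PV = PMT × (1 − (1 + r)^(−n)) / r
Monthly rate r = 0.1033/12 ≈ 0.00860833, n = 359
PV = $1,247.55 × (1 − (1 + 0.1033/12)^(−359)) / (0.1033/12)
PV = $1,247.55 × 110.812427
PV = $138,244.04

PV = PMT × (1-(1+r)^(-n))/r = $138,244.04


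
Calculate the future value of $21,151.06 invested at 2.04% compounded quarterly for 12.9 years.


Compound interest formula: A = P(1 + r/n)^(nt)
A = $21,151.06 × (1 + 0.0204/4)^(4 × 12.9)
Growth factor: (1 + 0.0204/4)^51.6 = 1.300165
A = $21,151.06 × 1.300165
A = $27,499.87

A = P(1 + r/n)^(nt) = $27,499.87


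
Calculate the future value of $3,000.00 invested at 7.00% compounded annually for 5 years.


Compound interest formula: A = P(1 + r/n)^(nt)
A = $3,000.00 × (1 + 0.07/1)^(1 × 5)
Growth factor: (1 + 0.07/1)^5 = 1.402552
A = $3,000.00 × 1.402552
A = $4,207.66

A = P(1 + r/n)^(nt) = $4,207.66


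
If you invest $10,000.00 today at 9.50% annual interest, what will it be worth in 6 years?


Future value formula: FV = PV × (1 + r)^t
FV = $10,000.00 × (1 + 0.095)^6
FV = $10,000.00 × 1.723791
FV = $17,237.91

FV = PV × (1 + r)^t = $17,237.91


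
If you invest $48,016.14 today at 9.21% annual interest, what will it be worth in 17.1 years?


Future value formula: FV = PV × (1 + r)^t
FV = $48,016.14 × (1 + 0.0921)^17.1
FV = $48,016.14 × 4.511149
FV = $216,607.96

FV = PV × (1 + r)^t = $216,607.96


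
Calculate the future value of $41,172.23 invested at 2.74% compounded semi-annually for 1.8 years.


Compound interest formula: A = P(1 + r/n)^(nt)
A = $41,172.23 × (1 + 0.0274/2)^(2 × 1.8)
Growth factor: (1 + 0.0274/2)^3.6 = 1.0502048
A = $41,172.23 × 1.0502048
A = $43,239.27

A = P(1 + r/n)^(nt) = $43,239.27


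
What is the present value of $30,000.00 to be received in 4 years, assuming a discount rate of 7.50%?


Present value formula: PV = FV / (1 + r)^t
PV = $30,000.00 / (1 + 0.075)^4
PV = $30,000.00 / 1.335469
PV = $22,464.02

PV = FV / (1 + r)^t = $22,464.02


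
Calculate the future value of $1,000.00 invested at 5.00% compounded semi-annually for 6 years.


Compound interest formula: A = P(1 + r/n)^(nt)
A = $1,000.00 × (1 + 0.05/2)^(2 × 6)
Growth factor: (1 + 0.05/2)^12 = 1.344889
A = $1,000.00 × 1.344889
A = $1,344.89

A = P(1 + r/n)^(nt) = $1,344.89


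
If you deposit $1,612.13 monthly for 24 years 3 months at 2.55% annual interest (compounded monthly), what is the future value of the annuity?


Future value of an ordinary annuity: FV = PMT × ((1 + r)^n − 1) / r
Monthly rate r = 0.0255/12 = 0.002125, n = 291
FV = $1,612.13 × ((1 + 0.0255/12)^291 − 1) / (0.0255/12)
FV = $1,612.13 × 402.208228
FV = $648,411.95

FV = PMT × ((1+r)^n - 1)/r = $648,411.95


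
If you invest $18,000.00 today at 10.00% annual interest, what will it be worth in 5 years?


Future value formula: FV = PV × (1 + r)^t
FV = $18,000.00 × (1 + 0.1)^5
FV = $18,000.00 × 1.610510
FV = $28,989.18

FV = PV × (1 + r)^t = $28,989.18


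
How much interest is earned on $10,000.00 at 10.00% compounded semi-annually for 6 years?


Compound interest earned = final amount − principal.
A = P(1 + r/n)^(nt) = $10,000.00 × (1 + 0.1/2)^(2 × 6) = $17,958.56
Interest = A − P = $17,958.56 − $10,000.00 = $7,958.56

Interest = A - P = $7,958.56


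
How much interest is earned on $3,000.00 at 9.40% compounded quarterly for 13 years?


Compound interest earned = final amount − principal.
A = P(1 + r/n)^(nt) = $3,000.00 × (1 + 0.094/4)^(4 × 13) = $10,038.97
Interest = A − P = $10,038.97 − $3,000.00 = $7,038.97

Interest = A - P = $7,038.97


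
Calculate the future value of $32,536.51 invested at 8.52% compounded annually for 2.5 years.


Compound interest formula: A = P(1 + r/n)^(nt)
A = $32,536.51 × (1 + 0.0852/1)^(1 × 2.5)
Growth factor: (1 + 0.0852/1)^2.5 = 1.22680196
A = $32,536.51 × 1.22680196
A = $39,915.85

A = P(1 + r/n)^(nt) = $39,915.85


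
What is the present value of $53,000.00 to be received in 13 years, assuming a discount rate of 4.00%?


Present value formula: PV = FV / (1 + r)^t
PV = $53,000.00 / (1 + 0.04)^13
PV = $53,000.00 / 1.6650735
PV = $31,830.43

PV = FV / (1 + r)^t = $31,830.43


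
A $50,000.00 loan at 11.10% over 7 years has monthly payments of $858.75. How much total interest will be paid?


Total paid over the life of the loan = PMT × n.
Total paid = $858.75 × 84 = $72,135.00
Total interest = total paid − principal = $72,135.00 − $50,000.00 = $22,135.00

Total interest = (PMT × n) - PV = $22,135.00


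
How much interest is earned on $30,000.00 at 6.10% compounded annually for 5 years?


Compound interest earned = final amount − principal.
A = P(1 + r/n)^(nt) = $30,000.00 × (1 + 0.061/1)^(1 × 5) = $40,336.50
Interest = A − P = $40,336.50 − $30,000.00 = $10,336.50

Interest = A - P = $10,336.50


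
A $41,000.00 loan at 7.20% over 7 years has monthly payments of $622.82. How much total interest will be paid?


Total paid over the life of the loan = PMT × n.
Total paid = $622.82 × 84 = $52,316.88
Total interest = total paid − principal = $52,316.88 − $41,000.00 = $11,316.88

Total interest = (PMT × n) - PV = $11,316.88


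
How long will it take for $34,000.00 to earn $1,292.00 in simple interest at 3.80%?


Rearrange the simple interest formula for t:
I = P × r × t  ⇒  t = I / (P × r)
t = $1,292.00 / ($34,000.00 × 0.038)
t = 1

t = I/(P×r) = 1 year


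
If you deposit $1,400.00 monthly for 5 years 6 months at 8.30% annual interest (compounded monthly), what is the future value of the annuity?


Future value of an ordinary annuity: FV = PMT × ((1 + r)^n − 1) / r
Monthly rate r = 0.083/12 ≈ 0.00691667, n = 66
FV = $1,400.00 × ((1 + 0.083/12)^66 − 1) / (0.083/12)
FV = $1,400.00 × 83.285886
FV = $116,600.24

FV = PMT × ((1+r)^n - 1)/r = $116,600.24


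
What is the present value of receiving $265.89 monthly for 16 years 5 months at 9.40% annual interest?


Present value of an ordinary annuity: PV = PMT × (1 − (1 + r)^(−n)) / r
Monthly rate r = 0.094/12 ≈ 0.00783333, n = 197
PV = $265.89 × (1 − (1 + 0.094/12)^(−197)) / (0.094/12)
PV = $265.89 × 100.213774
PV = $26,645.84

PV = PMT × (1-(1+r)^(-n))/r = $26,645.84


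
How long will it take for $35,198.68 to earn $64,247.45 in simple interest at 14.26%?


Rearrange the simple interest formula for t:
I = P × r × t  ⇒  t = I / (P × r)
t = $64,247.45 / ($35,198.68 × 0.1426)
t = 12.8

t = I/(P×r) = 12.8 years


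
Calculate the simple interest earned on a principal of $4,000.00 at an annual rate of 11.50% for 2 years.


Simple interest formula: I = P × r × t
I = $4,000.00 × 0.115 × 2
I = $920.00

I = P × r × t = $920.00


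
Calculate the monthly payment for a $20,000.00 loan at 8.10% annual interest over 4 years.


Loan payment formula: PMT = PV × r / (1 − (1 + r)^(−n))
Monthly rate r = 0.081/12 = 0.00675, n = 48 months
Denominator: 1 − (1 + 0.081/12)^(−48) = 0.275962
PMT = $20,000.00 × (0.081/12) / 0.275962
PMT = $489.20 per month

PMT = PV × r / (1-(1+r)^(-n)) = $489.20/month


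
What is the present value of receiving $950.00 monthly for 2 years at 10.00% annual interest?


Present value of an ordinary annuity: PV = PMT × (1 − (1 + r)^(−n)) / r
Monthly rate r = 0.1/12 ≈ 0.00833333, n = 24
PV = $950.00 × (1 − (1 + 0.1/12)^(−24)) / (0.1/12)
PV = $950.00 × 21.670855
PV = $20,587.31

PV = PMT × (1-(1+r)^(-n))/r = $20,587.31


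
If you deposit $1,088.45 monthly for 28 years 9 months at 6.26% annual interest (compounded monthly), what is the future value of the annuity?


Future value of an ordinary annuity: FV = PMT × ((1 + r)^n − 1) / r
Monthly rate r = 0.0626/12 ≈ 0.00521667, n = 345
FV = $1,088.45 × ((1 + 0.0626/12)^345 − 1) / (0.0626/12)
FV = $1,088.45 × 962.282612
FV = $1,047,396.51

FV = PMT × ((1+r)^n - 1)/r = $1,047,396.51


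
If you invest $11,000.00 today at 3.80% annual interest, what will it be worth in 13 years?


Future value formula: FV = PV × (1 + r)^t
FV = $11,000.00 × (1 + 0.038)^13
FV = $11,000.00 × 1.623924
FV = $17,863.16

FV = PV × (1 + r)^t = $17,863.16


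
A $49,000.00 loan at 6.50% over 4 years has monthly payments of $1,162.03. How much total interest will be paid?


Total paid over the life of the loan = PMT × n.
Total paid = $1,162.03 × 48 = $55,777.44
Total interest = total paid − principal = $55,777.44 − $49,000.00 = $6,777.44

Total interest = (PMT × n) - PV = $6,777.44


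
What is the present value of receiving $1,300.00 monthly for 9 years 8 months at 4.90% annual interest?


Present value of an ordinary annuity: PV = PMT × (1 − (1 + r)^(−n)) / r
Monthly rate r = 0.049/12 ≈ 0.00408333, n = 116
PV = $1,300.00 × (1 − (1 + 0.049/12)^(−116)) / (0.049/12)
PV = $1,300.00 × 92.249228
PV = $119,924.00

PV = PMT × (1-(1+r)^(-n))/r = $119,924.00


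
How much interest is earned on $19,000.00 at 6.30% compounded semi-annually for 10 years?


Compound interest earned = final amount − principal.
A = P(1 + r/n)^(nt) = $19,000.00 × (1 + 0.063/2)^(2 × 10) = $35,329.56
Interest = A − P = $35,329.56 − $19,000.00 = $16,329.56

Interest = A - P = $16,329.56
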